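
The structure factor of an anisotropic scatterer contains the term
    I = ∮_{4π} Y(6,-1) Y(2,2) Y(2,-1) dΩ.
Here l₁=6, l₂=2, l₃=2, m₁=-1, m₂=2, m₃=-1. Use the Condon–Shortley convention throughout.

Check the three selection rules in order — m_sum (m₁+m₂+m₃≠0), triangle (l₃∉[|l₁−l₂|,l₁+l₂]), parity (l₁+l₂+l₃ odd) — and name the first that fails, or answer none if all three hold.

azimuthal sum: -1 + 2 − 1 = 0  ✓
l₃ must lie in [4,8]; have l₃=2  ✗
L = 6 + 2 + 2 = 10 (even)

triangle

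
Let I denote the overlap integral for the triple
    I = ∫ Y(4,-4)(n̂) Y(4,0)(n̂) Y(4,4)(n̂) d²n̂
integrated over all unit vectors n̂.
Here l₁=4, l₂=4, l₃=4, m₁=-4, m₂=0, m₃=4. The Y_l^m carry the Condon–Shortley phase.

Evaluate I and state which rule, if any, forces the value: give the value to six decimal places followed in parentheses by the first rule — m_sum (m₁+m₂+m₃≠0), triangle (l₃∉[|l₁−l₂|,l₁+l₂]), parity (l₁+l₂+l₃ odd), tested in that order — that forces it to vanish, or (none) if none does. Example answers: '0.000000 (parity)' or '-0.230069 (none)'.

0.106525 (none)

m-sum 0 ✓  L=12 even ✓  0≤4≤8 ✓
Π(2lᵢ+1) = 9×9×9 = 729
triangle coeff Δ(4,4,4) = 1/450450
Σ_t [0,4]: t=0:+1/13824 t=1:−1/216 t=2:+1/64 t=3:−1/216 t=4:+1/13824 = 5/768
(3j)²=18/1001 [(4 4 4; 0 0 0)], sign=+1
Σ_t [4,4]: t=4:+1/13824 = 1/13824
(3j)²=14/1287 [(4 4 4; -4 0 4)], sign=+1
⇒ 4πI² = 2916/20449
I = (+1)√(2916/20449/(4π)) = 0.10652531
No selection rule forces the value: the integral is nonzero (none).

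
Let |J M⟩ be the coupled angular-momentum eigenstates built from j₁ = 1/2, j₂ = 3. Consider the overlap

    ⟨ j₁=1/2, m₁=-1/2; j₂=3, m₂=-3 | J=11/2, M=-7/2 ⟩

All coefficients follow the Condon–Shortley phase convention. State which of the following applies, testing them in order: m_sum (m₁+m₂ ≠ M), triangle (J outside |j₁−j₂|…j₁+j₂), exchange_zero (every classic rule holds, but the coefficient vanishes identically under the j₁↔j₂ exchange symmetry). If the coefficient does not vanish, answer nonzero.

m-sum: m₁+m₂ = -1/2+(-3) = -7/2, M = -7/2  ✓
triangle: need |j₁−j₂| ≤ J ≤ j₁+j₂, i.e. J ∈ [5/2, 7/2]; J = 11/2 is outside ✗ ⇒ coefficient is 0

triangle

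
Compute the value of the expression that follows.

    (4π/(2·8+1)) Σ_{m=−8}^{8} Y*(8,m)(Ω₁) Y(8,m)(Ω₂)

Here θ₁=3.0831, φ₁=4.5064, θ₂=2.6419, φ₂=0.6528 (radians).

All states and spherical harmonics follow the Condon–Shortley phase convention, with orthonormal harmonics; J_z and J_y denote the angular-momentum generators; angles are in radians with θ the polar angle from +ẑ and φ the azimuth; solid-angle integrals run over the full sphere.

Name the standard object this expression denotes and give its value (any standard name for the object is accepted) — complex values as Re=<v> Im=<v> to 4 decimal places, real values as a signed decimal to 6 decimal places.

Legendre polynomial (addition theorem), -0.293757

This sum is the spherical-harmonic addition theorem: it equals the Legendre polynomial P_l(cos γ) of the angle γ between the two directions.
Term-by-term m-sum for l=8 (normalisation 4π/17 = 0.739198):
  term(m=-8) = +0.000000-0.000000i   from Y*(Ω₁)=-0.000000-0.000000i, Y(Ω₂)=+0.000699+0.001250i
  term(m=-7) = -0.000000+0.000000i   from Y*(Ω₁)=-0.000000-0.000000i, Y(Ω₂)=+0.001493-0.010387i
  term(m=-6) = -0.000000-0.000000i   from Y*(Ω₁)=-0.000000+0.000000i, Y(Ω₂)=-0.034348+0.033655i
  term(m=-5) = +0.000001+0.000000i   from Y*(Ω₁)=+0.000006+0.000003i, Y(Ω₂)=+0.153085-0.018833i
  term(m=-4) = -0.000052+0.000016i   from Y*(Ω₁)=+0.000106-0.000115i, Y(Ω₂)=-0.300700-0.176344i
  term(m=-3) = +0.000762-0.001201i   from Y*(Ω₁)=-0.001597-0.002247i, Y(Ω₂)=+0.195001+0.477645i
  term(m=-2) = +0.001851+0.012519i   from Y*(Ω₁)=-0.031718+0.013860i, Y(Ω₂)=+0.095826-0.352827i
  term(m=-1) = +0.038307+0.033060i   from Y*(Ω₁)=+0.057254+0.274005i, Y(Ω₂)=+0.143598-0.109800i
  term(m=+0) = -0.479136+0.000000i   from Y*(Ω₁)=+1.092562-0.000000i, Y(Ω₂)=-0.438544+0.000000i
  term(m=+1) = +0.038307-0.033060i   from Y*(Ω₁)=-0.057254+0.274005i, Y(Ω₂)=-0.143598-0.109800i
  term(m=+2) = +0.001851-0.012519i   from Y*(Ω₁)=-0.031718-0.013860i, Y(Ω₂)=+0.095826+0.352827i
  term(m=+3) = +0.000762+0.001201i   from Y*(Ω₁)=+0.001597-0.002247i, Y(Ω₂)=-0.195001+0.477645i
  term(m=+4) = -0.000052-0.000016i   from Y*(Ω₁)=+0.000106+0.000115i, Y(Ω₂)=-0.300700+0.176344i
  term(m=+5) = +0.000001-0.000000i   from Y*(Ω₁)=-0.000006+0.000003i, Y(Ω₂)=-0.153085-0.018833i
  term(m=+6) = -0.000000+0.000000i   from Y*(Ω₁)=-0.000000-0.000000i, Y(Ω₂)=-0.034348-0.033655i
  term(m=+7) = -0.000000-0.000000i   from Y*(Ω₁)=+0.000000-0.000000i, Y(Ω₂)=-0.001493-0.010387i
  term(m=+8) = +0.000000+0.000000i   from Y*(Ω₁)=-0.000000+0.000000i, Y(Ω₂)=+0.000699-0.001250i
Σ over m = -0.397399-0.000000i; ×(4π/17) → -0.293757-0.000000i. Real part: -0.293757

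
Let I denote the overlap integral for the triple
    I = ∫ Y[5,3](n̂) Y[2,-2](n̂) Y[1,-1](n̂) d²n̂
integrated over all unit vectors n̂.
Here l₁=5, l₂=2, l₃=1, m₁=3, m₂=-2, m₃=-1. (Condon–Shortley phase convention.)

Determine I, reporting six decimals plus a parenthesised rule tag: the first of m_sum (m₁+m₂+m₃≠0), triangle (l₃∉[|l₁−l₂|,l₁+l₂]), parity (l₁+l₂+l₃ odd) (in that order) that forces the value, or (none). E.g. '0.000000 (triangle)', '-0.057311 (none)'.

|5−2|≤1≤5+2 violated ⇒ I = 0

0.000000 (triangle)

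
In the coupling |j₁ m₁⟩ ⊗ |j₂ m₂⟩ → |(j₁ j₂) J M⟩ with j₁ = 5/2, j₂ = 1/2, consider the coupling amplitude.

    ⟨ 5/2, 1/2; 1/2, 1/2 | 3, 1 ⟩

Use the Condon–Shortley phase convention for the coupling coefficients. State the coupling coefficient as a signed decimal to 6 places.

√[7·0!5!1!/7! · 3!2!1!0!4!2!] = √(96)
  +(−1)^0/∏(0,0,2,1,3,0)! = 1/12  (running 1/12)
⟨..|..⟩ = √(96)·(1/12) = +0.816497

+0.816497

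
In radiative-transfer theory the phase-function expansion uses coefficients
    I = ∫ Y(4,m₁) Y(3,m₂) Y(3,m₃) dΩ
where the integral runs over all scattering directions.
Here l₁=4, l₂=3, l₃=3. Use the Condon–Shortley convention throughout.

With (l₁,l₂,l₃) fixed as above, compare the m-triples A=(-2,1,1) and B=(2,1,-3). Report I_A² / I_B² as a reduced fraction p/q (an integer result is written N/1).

20/27

l's match ⇒ only the (l;m) 3-j factors differ between A and B.
A: triangle coeff Δ(4,3,3) = 1/34650; Σ_t [2,4]: t=2:+1/192 t=3:−1/36 t=4:+1/192 = -5/288; (3j)²=20/693 [(4 3 3; -2 1 1)], sign=-1
B: triangle coeff Δ(4,3,3) = 1/34650; Σ_t [2,2]: t=2:+1/192 = 1/192; (3j)²=3/77 [(4 3 3; 2 1 -3)], sign=+1
I_A²/I_B² = (20/693)/(3/77) = 20/27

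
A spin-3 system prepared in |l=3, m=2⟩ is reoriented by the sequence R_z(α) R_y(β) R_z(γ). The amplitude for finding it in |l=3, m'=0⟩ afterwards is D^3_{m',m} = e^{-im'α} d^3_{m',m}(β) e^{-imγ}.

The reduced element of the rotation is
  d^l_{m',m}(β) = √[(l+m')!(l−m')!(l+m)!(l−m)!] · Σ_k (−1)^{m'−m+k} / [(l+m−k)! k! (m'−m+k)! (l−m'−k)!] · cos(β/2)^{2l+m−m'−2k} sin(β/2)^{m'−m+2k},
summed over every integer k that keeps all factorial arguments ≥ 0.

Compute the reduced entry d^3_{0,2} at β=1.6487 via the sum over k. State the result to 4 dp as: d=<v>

d^3_{0,2}(β=1.6487) via the finite sum:
Half-angle: c=0.679034, s=0.734107. N=√(6·6·120·1)=65.726707
k∈{2,3} keeps every argument non-negative
  k=2: (−1)^0·65.7267/(12)·0.6790^4·0.7341^2 = +0.627546
  k=3: (−1)^1·65.7267/(12)·0.6790^2·0.7341^4 = -0.733467
d^3_{0,2}(1.6487) = +0.627546 -0.733467 = -0.105921

d=-0.1059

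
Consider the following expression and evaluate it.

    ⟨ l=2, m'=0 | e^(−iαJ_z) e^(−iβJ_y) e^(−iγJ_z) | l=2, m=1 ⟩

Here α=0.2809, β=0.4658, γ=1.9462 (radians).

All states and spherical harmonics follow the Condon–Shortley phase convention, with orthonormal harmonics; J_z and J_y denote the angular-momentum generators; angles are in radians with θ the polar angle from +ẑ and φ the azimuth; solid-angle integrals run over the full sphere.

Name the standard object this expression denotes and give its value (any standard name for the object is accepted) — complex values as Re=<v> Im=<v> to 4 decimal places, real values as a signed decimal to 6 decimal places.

This is a Wigner D-matrix element — the rotation-matrix element ⟨l m'| R(α,β,γ) |l m⟩ in the angular-momentum basis.
D^2_{0,1}(0.2809,0.4658,1.9462) = e^{-i·0·0.2809}·d^2_{0,1}(0.4658)·e^{-i·1·1.9462}. Compute d first:
Half-angle: c=0.973001, s=0.230800. N=√(2·2·6·1)=4.898979
k∈{1,2} keeps every argument non-negative
  k=1: (−1)^0·4.8990/(2)·0.9730^3·0.2308^1 = +0.520777
  k=2: (−1)^1·4.8990/(2)·0.9730^1·0.2308^3 = -0.029302
d^2_{0,1}(0.4658) = +0.520777 -0.029302 = +0.491475
Attach z-rotation phases: D = e^{-i(0)(0.2809)}·(+0.491475)·e^{-i(1)(1.9462)} = -0.180198-0.457249i

Wigner D-matrix element, Re=-0.1802 Im=-0.4572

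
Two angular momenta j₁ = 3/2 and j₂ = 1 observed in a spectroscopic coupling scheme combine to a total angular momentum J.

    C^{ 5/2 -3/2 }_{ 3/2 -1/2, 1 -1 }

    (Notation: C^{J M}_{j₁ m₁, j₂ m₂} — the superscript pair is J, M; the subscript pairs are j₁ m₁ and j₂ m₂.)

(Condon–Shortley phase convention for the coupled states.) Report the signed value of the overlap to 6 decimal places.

triangle: 0!*3!*2!/6! = 12/720
(j±m)!: 1!*2!*0!*2!*1!*4! = 96
prefactor² = (2J+1)*Δ*N² = 48/5
  k=0: +1/(0!*0!*2!*0!*1!*2!) = 1/4
Σ = 1/4  ⇒  CG² = 48/5*(1/4)² = 3/5
CG = +√(3/5) = +0.774597

+0.774597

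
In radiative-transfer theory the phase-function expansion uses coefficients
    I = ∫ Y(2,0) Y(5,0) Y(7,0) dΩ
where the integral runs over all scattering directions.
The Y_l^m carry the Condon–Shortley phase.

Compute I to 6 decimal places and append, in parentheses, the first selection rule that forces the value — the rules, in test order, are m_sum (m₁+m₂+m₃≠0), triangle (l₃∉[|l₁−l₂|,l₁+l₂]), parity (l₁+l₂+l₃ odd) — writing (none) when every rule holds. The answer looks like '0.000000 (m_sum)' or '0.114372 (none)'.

0.237977 (none)

m-sum 0 ✓  L=14 even ✓  3≤7≤7 ✓
Π(2lᵢ+1) = 5×11×15 = 825
triangle coeff Δ(2,5,7) = 1/15015
Σ_t [0,0]: t=0:+1/57600 = 1/57600
(3j)²=21/715 [(2 5 7; 0 0 0)], sign=-1
(m-triple is (0,0,0) — same symbol as above.)
⇒ 4πI² = 1323/1859
I = (+1)√(1323/1859/(4π)) = 0.23797717
No selection rule forces the value: the integral is nonzero (none).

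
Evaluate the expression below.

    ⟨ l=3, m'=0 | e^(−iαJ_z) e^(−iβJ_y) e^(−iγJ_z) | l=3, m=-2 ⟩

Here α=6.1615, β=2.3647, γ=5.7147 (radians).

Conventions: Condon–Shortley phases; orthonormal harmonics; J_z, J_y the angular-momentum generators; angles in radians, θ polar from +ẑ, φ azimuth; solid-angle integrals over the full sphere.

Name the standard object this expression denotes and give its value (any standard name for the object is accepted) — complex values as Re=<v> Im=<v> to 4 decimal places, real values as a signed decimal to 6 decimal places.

Wigner D-matrix element, Re=-0.2017 Im=0.4355

This is a Wigner D-matrix element — the rotation-matrix element ⟨l m'| R(α,β,γ) |l m⟩ in the angular-momentum basis.
D^3_{0,-2}(6.1615,2.3647,5.7147) = e^{-i·0·6.1615}·d^3_{0,-2}(2.3647)·e^{-i·-2·5.7147}. Compute d first:
With c≡cos(β/2)=0.378751 and s≡sin(β/2)=0.925499, N=[6·6·1·120]^{1/2}=65.726707
k: max(0,(-2)−(0))=0 … min(3+(-2),3−(0))=1
  k=0: (−1)^2·65.7267/(12)·0.3788^4·0.9255^2 = +0.096544
  k=1: (−1)^3·65.7267/(12)·0.3788^2·0.9255^4 = -0.576463
d^3_{0,-2}(2.3647) = +0.096544 -0.576463 = -0.479918
D = (+1.000000+0.000000i)·(-0.479918)·(+0.420345-0.907364i) = -0.201731+0.435461i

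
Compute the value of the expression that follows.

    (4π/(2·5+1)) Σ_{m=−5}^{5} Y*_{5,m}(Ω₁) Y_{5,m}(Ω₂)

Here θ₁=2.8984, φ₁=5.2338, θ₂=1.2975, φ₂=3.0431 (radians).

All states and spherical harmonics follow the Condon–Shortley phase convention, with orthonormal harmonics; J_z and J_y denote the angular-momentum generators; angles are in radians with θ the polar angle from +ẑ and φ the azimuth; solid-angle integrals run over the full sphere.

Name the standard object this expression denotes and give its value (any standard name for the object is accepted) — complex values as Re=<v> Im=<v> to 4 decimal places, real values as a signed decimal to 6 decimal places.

Legendre polynomial (addition theorem), -0.274967

This sum is the spherical-harmonic addition theorem: it equals the Legendre polynomial P_l(cos γ) of the angle γ between the two directions.
Term-by-term m-sum for l=5 (normalisation 4π/11 = 1.142397):
  m=-5: Y*=(0.000191, 0.000323)  Y=(-0.338514, -0.181632)  product (-0.000006, -0.000144)
  m=-4: Y*=(0.002358, -0.004169)  Y=(0.314443, 0.130715)  product (0.001287, -0.001003)
  m=-3: Y*=(-0.036122, 0.000237)  Y=(0.101740, 0.030969)  product (-0.003682, -0.001095)
  m=-2: Y*=(0.087744, 0.150453)  Y=(-0.325009, -0.064863)  product (-0.018759, -0.054590)
  m=-1: Y*=(0.247669, -0.431151)  Y=(-0.028098, -0.002776)  product (-0.008156, 0.011427)
  m=+0: Y*=(-0.563529, -0.000000)  Y=(0.323071, 0.000000)  product (-0.182060, -0.000000)
  m=+1: Y*=(-0.247669, -0.431151)  Y=(0.028098, -0.002776)  product (-0.008156, -0.011427)
  m=+2: Y*=(0.087744, -0.150453)  Y=(-0.325009, 0.064863)  product (-0.018759, 0.054590)
  m=+3: Y*=(0.036122, 0.000237)  Y=(-0.101740, 0.030969)  product (-0.003682, 0.001095)
  m=+4: Y*=(0.002358, 0.004169)  Y=(0.314443, -0.130715)  product (0.001287, 0.001003)
  m=+5: Y*=(-0.000191, 0.000323)  Y=(0.338514, -0.181632)  product (-0.000006, 0.000144)
Accumulated sum (-0.240693, 0.000000); after 4π/(2l+1) scaling, (-0.274967, 0.000000) ⇒ P_5 = -0.274967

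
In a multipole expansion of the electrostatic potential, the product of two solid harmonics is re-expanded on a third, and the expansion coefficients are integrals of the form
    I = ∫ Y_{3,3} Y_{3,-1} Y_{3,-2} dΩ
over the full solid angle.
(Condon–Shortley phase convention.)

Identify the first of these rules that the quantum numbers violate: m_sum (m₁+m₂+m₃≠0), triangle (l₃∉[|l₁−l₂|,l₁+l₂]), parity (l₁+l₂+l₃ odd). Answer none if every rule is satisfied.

parity

Σmᵢ = 0  ✓
l₃∈[|l₁−l₂|,l₁+l₂]=[0,6], have l₃=3  ✓
Σlᵢ = 9 ⇒ odd  ✗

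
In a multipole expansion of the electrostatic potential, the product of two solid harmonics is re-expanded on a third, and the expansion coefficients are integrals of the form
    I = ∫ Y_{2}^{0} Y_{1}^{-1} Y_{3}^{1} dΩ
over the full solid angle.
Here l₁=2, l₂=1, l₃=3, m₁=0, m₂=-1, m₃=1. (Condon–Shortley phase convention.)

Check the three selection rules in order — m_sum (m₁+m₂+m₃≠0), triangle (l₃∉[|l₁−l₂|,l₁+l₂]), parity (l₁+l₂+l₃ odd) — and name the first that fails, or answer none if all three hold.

none

m₁+m₂+m₃ = 0 − 1 + 1 = 0  ✓
triangle: |2−1|=1 ≤ l₃=3 ≤ 2+1=3  ✓
parity: l₁+l₂+l₃ = 6 is even  ✓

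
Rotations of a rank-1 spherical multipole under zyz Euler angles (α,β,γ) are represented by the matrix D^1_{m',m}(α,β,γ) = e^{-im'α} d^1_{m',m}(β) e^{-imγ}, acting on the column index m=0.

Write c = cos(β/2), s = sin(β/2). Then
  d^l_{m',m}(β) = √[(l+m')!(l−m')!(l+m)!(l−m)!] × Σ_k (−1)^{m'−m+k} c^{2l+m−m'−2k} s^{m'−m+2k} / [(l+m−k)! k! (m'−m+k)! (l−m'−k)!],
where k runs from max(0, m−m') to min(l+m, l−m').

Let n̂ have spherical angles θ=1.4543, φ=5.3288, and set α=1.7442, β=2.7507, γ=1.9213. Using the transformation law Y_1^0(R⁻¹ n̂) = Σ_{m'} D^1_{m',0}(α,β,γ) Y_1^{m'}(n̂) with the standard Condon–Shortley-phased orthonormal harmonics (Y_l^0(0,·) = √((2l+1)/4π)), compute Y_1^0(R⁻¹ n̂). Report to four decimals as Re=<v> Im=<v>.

Re=-0.2196 Im=0.0000

Need the full column D^1_{m',0} for m'=−1..1 at α=1.7442, β=2.7507, γ=1.9213.
cos(β/2)=0.194204, sin(β/2)=0.980961
d^1_{-1,0}: single k=1 term ⇒ +0.269418;  D = -0.046484+0.265377i
d^1_{0,0}: k∈[0..1] ⇒ +0.037715 -0.962285 = -0.924569;  D = -0.924569+0.000000i
d^1_{1,0}: single k=0 term ⇒ -0.269418;  D = +0.046484+0.265377i
Y_1^{m'}(θ=1.4543,φ=5.3288) and Σ D·Y over m':
  (-0.0465+0.2654i)·(+0.1984+0.2800i)  (-0.9246+0.0000i)·(+0.0568+0.0000i)  (+0.0465+0.2654i)·(-0.1984+0.2800i)
Y_1^0(R⁻¹ n̂) = -0.219561+0.000000i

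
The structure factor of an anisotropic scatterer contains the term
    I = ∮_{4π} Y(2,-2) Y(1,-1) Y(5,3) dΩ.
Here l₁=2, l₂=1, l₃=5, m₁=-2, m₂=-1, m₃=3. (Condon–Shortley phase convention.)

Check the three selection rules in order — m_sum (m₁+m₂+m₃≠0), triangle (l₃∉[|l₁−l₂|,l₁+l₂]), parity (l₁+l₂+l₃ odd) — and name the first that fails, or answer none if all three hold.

Σmᵢ = 0  ✓
l₃∈[|l₁−l₂|,l₁+l₂]=[1,3] required, l₃=5 fails  ✗
Σlᵢ = 8 ⇒ even

triangle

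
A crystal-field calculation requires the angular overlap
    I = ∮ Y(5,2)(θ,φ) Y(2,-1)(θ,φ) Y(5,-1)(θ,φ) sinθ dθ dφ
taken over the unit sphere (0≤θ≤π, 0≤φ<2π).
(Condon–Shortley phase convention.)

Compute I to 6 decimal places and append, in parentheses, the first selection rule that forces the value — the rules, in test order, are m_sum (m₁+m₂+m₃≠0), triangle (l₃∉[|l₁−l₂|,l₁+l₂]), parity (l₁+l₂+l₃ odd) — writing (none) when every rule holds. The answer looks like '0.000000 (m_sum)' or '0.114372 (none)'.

Checks pass: Σm=0; 12 even; l₃=5∈[3,7].
(2·5+1)(2·2+1)(2·5+1) = 605
Δ: 2! 8! 2! / 13! → 1/38610
sum: t=0:+1/2880 t=1:−1/576 t=2:+1/2880 = -1/960
3j²(5 2 5; 0 0 0) = Δ·Π!·Σ² = 10/429  (sign +1)
sum: t=0:+1/1440 t=1:−1/2880 = 1/2880
3j²(5 2 5; 2 -1 -1) = Δ·Π!·Σ² = 7/715  (sign +1)
combine: 4πI² = 605·10/429·7/715 = 70/507
take √, sign +1: I = 0.10481902
No selection rule forces the value: the integral is nonzero (none).

0.104819 (none)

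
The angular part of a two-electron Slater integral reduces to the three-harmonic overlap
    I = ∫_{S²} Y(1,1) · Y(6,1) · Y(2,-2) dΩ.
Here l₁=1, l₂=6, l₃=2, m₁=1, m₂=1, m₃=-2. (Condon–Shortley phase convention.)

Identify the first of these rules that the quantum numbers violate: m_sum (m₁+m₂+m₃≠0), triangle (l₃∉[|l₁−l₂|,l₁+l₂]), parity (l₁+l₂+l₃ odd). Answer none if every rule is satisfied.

triangle

azimuthal sum: 1 + 1 − 2 = 0  ✓
l₃ must lie in [5,7]; have l₃=2  ✗
L = 1 + 6 + 2 = 9 (odd)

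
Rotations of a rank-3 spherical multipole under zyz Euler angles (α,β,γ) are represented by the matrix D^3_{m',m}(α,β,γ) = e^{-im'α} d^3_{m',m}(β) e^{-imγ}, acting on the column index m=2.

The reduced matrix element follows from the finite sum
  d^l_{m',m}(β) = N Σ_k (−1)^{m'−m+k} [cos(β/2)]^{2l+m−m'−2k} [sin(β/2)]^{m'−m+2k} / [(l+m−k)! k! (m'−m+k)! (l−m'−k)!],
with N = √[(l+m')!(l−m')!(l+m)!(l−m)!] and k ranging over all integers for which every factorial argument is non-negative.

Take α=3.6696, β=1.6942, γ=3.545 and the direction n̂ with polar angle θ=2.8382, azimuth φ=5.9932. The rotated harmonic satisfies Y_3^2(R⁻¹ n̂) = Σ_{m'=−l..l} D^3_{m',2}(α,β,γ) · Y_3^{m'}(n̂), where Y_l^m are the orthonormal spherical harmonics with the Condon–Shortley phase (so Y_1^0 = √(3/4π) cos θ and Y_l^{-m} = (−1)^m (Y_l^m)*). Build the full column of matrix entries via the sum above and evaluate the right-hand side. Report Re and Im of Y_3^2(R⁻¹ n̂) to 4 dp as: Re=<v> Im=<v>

Re=-0.0808 Im=0.0309

Need the full column D^3_{m',2} for m'=−3..3 at α=3.6696, β=1.6942, γ=3.5450.
cos(β/2)=0.662159, sin(β/2)=0.749363
d^3_{-3,2}: single k=5 term ⇒ +0.383266;  D = -0.273221-0.268781i
d^3_{-2,2}: k∈[4..5] ⇒ +0.691296 -0.177074 = +0.514223;  D = +0.498338+0.126822i
d^3_{-1,2}: k∈[3..4] ⇒ +0.772670 -0.494794 = +0.277876;  D = -0.267146+0.076474i
d^3_{0,2}: k∈[2..3] ⇒ +0.591282 -0.757277 = -0.165995;  D = -0.114836+0.119863i
d^3_{1,2}: k∈[1..2] ⇒ +0.301651 -0.772670 = -0.471020;  D = +0.110120-0.457966i
d^3_{2,2}: k∈[0..1] ⇒ +0.084290 -0.539764 = -0.455475;  D = +0.131131+0.436190i
d^3_{3,2}: single k=0 term ⇒ -0.233658;  D = -0.170844-0.159399i
Y_3^{m'}(θ=2.8382,φ=5.9932) and Σ D·Y over m':
  (-0.2732-0.2688i)·(+0.0072+0.0085i)  (+0.4983+0.1268i)·(-0.0728-0.0477i)  (-0.2671+0.0765i)·(+0.3288+0.0981i)  (-0.1148+0.1199i)·(-0.5533+0.0000i)  (+0.1101-0.4580i)·(-0.3288+0.0981i)  (+0.1311+0.4362i)·(-0.0728+0.0477i)  (-0.1708-0.1594i)·(-0.0072+0.0085i)
Y_3^2(R⁻¹ n̂) = -0.080762+0.030916i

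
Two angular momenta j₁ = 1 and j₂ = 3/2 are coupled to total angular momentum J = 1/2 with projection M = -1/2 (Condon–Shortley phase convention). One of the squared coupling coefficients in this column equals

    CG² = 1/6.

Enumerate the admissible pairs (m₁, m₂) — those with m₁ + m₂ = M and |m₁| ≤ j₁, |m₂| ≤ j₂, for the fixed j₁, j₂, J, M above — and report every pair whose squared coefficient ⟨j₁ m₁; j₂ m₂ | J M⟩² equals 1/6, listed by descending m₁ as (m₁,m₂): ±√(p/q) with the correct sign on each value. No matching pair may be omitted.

(-1,1/2): +√(1/6)

Admissible pairs with m₁+m₂ = M = -1/2: (-1,1/2), (0,-1/2), (1,-3/2)
  (m₁,m₂)=(1,-3/2): CG² = 1/2, CG = +√(1/2)
  (m₁,m₂)=(0,-1/2): CG² = 1/3, CG = −√(1/3)
  (m₁,m₂)=(-1,1/2): CG² = 1/6, CG = +√(1/6)   ← matches the target
Pairs with CG² = 1/6: (-1,1/2): +√(1/6)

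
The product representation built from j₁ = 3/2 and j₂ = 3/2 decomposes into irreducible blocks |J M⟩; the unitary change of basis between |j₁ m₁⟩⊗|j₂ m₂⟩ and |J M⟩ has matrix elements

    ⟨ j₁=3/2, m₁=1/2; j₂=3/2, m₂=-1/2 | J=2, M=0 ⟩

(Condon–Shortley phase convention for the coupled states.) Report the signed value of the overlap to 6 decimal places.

triangle: 1!·2!·2!/6! = 4/720
(j±m)!: 2!·1!·1!·2!·2!·2! = 16
prefactor² = (2J+1)·Δ·N² = 4/9
  k=0: +1/(0!·1!·1!·1!·1!·1!) = 1
  k=1: −1/(1!·0!·0!·0!·2!·2!) = -1/4
Σ = 3/4  ⇒  CG² = 4/9·(3/4)² = 1/4
CG = +√(1/4) = +0.500000

+0.500000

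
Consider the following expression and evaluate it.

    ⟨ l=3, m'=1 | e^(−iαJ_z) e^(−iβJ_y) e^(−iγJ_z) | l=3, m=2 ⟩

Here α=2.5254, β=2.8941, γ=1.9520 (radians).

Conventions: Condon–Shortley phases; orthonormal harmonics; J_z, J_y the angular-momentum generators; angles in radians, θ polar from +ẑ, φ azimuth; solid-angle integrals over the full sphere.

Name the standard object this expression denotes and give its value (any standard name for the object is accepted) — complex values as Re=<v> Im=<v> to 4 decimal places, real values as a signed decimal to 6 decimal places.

Wigner D-matrix element, Re=-0.0114 Im=0.0017

This is a Wigner D-matrix element — the rotation-matrix element ⟨l m'| R(α,β,γ) |l m⟩ in the angular-momentum basis.
Split into d^3_{1,2}(β=2.8941) × two z-phases.
c=cos(2.894100/2)=0.123431, s=sin(2.894100/2)=0.992353; N=√[24·2·120·1]=75.894664
Admissible k: 1..2 (factorial args all ≥0)
  k=1: (−1)^0·75.8947/(24)·0.1234^5·0.9924^1 = +0.000090
  k=2: (−1)^1·75.8947/(12)·0.1234^3·0.9924^3 = -0.011622
d^3_{1,2}(2.8941) = +0.000090 -0.011622 = -0.011533
Phases: e^{-i·(1)·2.5254}=-0.816085-0.577932i, e^{-i·(2)·1.9520}=-0.723175+0.690664i ⇒ D=-0.011410+0.001680i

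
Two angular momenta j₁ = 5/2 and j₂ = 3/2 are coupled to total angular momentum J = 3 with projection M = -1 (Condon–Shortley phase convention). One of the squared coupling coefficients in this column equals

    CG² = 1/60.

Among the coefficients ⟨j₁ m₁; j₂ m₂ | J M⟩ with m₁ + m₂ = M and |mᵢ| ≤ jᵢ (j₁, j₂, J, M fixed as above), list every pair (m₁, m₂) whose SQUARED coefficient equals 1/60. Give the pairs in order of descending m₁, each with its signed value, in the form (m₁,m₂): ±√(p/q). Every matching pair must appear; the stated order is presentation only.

Admissible pairs with m₁+m₂ = M = -1: (-5/2,3/2), (-3/2,1/2), (-1/2,-1/2), (1/2,-3/2)
  (m₁,m₂)=(1/2,-3/2): CG² = 9/20, CG = +√(9/20)
  (m₁,m₂)=(-1/2,-1/2): CG² = 1/60, CG = +√(1/60)   ← matches the target
  (m₁,m₂)=(-3/2,1/2): CG² = 49/120, CG = −√(49/120)
  (m₁,m₂)=(-5/2,3/2): CG² = 1/8, CG = −√(1/8)
Pairs with CG² = 1/60: (-1/2,-1/2): +√(1/60)

(-1/2,-1/2): +√(1/60)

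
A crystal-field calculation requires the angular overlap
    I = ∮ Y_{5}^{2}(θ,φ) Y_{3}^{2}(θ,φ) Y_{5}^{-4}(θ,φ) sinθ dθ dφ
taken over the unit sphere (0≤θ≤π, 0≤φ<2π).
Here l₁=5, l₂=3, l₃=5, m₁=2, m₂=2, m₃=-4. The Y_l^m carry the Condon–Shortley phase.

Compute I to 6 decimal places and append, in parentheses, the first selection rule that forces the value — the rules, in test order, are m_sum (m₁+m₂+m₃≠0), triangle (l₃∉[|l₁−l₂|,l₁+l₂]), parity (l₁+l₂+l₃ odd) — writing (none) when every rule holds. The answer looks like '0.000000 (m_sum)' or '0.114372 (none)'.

0.000000 (parity)

L=13 odd ⇒ parity kills the (l;000) factor ⇒ I = 0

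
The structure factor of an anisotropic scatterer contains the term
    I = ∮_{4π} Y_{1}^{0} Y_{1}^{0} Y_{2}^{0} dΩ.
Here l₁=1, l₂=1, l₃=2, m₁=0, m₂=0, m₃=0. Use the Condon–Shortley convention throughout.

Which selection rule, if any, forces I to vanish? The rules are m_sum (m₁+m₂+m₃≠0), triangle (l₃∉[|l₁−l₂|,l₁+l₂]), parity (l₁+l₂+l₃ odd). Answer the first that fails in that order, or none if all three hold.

Σmᵢ = 0  ✓
l₃∈[|l₁−l₂|,l₁+l₂]=[0,2], have l₃=2  ✓
Σlᵢ = 4 ⇒ even  ✓

none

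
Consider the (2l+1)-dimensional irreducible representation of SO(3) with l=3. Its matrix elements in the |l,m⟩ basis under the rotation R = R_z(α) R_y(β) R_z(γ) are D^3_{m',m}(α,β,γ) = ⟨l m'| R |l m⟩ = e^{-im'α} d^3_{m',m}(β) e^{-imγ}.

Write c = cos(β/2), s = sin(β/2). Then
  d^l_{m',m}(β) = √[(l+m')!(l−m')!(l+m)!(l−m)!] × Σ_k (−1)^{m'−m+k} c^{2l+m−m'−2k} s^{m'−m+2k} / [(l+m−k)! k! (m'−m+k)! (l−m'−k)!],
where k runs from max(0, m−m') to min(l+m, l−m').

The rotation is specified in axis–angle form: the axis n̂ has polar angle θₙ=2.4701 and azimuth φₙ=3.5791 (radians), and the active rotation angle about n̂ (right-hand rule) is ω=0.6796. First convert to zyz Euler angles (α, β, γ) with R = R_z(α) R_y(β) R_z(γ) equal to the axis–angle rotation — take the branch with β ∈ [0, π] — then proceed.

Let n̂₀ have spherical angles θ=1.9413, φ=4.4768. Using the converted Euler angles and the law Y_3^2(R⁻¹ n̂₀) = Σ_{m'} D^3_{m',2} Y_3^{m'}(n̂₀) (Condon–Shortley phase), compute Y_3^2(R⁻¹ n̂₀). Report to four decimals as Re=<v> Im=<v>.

Axis–angle → zyz. n̂ = (sinθₙcosφₙ, sinθₙsinφₙ, cosθₙ) = (-0.563555, -0.263597, -0.782894), ω = 0.6796.
R = I cosω + sinω [n̂]ₓ + (1−cosω) n̂n̂ᵀ gives
  R = [+0.848386, +0.525039, -0.067641; -0.459030, +0.793262, +0.400034; +0.263690, -0.308334, +0.914001]
β = atan2(√(R₁₃²+R₂₃²), R₃₃) = 0.417758; α = atan2(R₂₃, R₁₃) mod 2π = 1.738300; γ = atan2(R₃₂, −R₃₁) mod 2π = 4.004878
Need the full column D^3_{m',2} for m'=−3..3 at α=1.7383, β=0.4178, γ=4.0049.
cos(β/2)=0.978264, sin(β/2)=0.207363
d^3_{-3,2}: single k=5 term ⇒ +0.000919;  D = -0.000864-0.000312i
d^3_{-2,2}: k∈[4..5] ⇒ +0.008847 -0.000080 = +0.008768;  D = -0.001563+0.008627i
d^3_{-1,2}: k∈[3..4] ⇒ +0.052795 -0.001186 = +0.051609;  D = +0.051606+0.000605i
d^3_{0,2}: k∈[2..3] ⇒ +0.215700 -0.009692 = +0.206008;  D = -0.031961-0.203513i
d^3_{1,2}: k∈[1..2] ⇒ +0.587506 -0.052795 = +0.534711;  D = -0.507013+0.169865i
d^3_{2,2}: k∈[0..1] ⇒ +0.876469 -0.196906 = +0.679563;  D = +0.320288+0.599351i
d^3_{3,2}: single k=0 term ⇒ -0.455080;  D = -0.359988+0.278400i
Y_3^{m'}(θ=1.9413,φ=4.4768) and Σ D·Y over m':
  (-0.0009-0.0003i)·(+0.2194-0.2570i)  (-0.0016+0.0086i)·(+0.2865+0.1460i)  (+0.0516+0.0006i)·(+0.0242-0.1009i)  (-0.0320-0.2035i)·(+0.3168+0.0000i)  (-0.5070+0.1699i)·(-0.0242-0.1009i)  (+0.3203+0.5994i)·(+0.2865-0.1460i)  (-0.3600+0.2784i)·(-0.2194-0.2570i)
Y_3^2(R⁻¹ n̂) = +0.348409+0.136160i

Re=0.3484 Im=0.1362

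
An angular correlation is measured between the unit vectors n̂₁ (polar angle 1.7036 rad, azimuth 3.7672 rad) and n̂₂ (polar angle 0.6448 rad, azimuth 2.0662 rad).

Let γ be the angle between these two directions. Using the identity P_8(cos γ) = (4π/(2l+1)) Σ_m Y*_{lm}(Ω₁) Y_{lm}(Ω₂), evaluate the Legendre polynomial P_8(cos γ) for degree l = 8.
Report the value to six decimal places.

0.000615

Summing Y*_{l m}(θ₁,φ₁)·Y_{l m}(θ₂,φ₂) over m ∈ [−8, 8]; prefactor 4π/(2·8+1) = 0.739198:
  m=-8: (0.13846 - 0.45983j) × (-0.00598 + 0.00643j) = 0.00213 + 0.00364j  (running Σ = 0.00213 + 0.00364j)
  m=-7: (-0.08391 - 0.24250j) × (-0.01496 - 0.04423j) = -0.00947 + 0.00734j  (running Σ = -0.00734 + 0.01098j)
  m=-6: (0.21532 + 0.15115j) × (0.15010 + 0.02564j) = 0.02845 + 0.02821j  (running Σ = 0.02110 + 0.03919j)
  m=-5: (0.28193 - 0.00382j) × (-0.20690 + 0.26408j) = -0.05732 + 0.07524j  (running Σ = -0.03622 + 0.11443j)
  m=-4: (-0.14784 + 0.10988j) × (-0.19240 - 0.44168j) = 0.07698 + 0.04416j  (running Σ = 0.04076 + 0.15859j)
  m=-3: (-0.08674 + 0.27452j) × (0.34807 + 0.02951j) = -0.03829 + 0.09299j  (running Σ = 0.00247 + 0.25158j)
  m=-2: (-0.04625 - 0.13977j) × (0.06373 - 0.09727j) = -0.01654 - 0.00441j  (running Σ = -0.01407 + 0.24717j)
  m=-1: (-0.23423 - 0.16921j) × (0.19639 + 0.36345j) = 0.01550 - 0.11836j  (running Σ = 0.00142 + 0.12881j)
  m=0: (0.13607 + 0.00000j) × (-0.01482 + 0.00000j) = -0.00202 + 0.00000j  (running Σ = -0.00059 + 0.12881j)
  m=1: (0.23423 - 0.16921j) × (-0.19639 + 0.36345j) = 0.01550 + 0.11836j  (running Σ = 0.01491 + 0.24717j)
  m=2: (-0.04625 + 0.13977j) × (0.06373 + 0.09727j) = -0.01654 + 0.00441j  (running Σ = -0.00164 + 0.25158j)
  m=3: (0.08674 + 0.27452j) × (-0.34807 + 0.02951j) = -0.03829 - 0.09299j  (running Σ = -0.03993 + 0.15859j)
  m=4: (-0.14784 - 0.10988j) × (-0.19240 + 0.44168j) = 0.07698 - 0.04416j  (running Σ = 0.03705 + 0.11443j)
  m=5: (-0.28193 - 0.00382j) × (0.20690 + 0.26408j) = -0.05732 - 0.07524j  (running Σ = -0.02027 + 0.03919j)
  m=6: (0.21532 - 0.15115j) × (0.15010 - 0.02564j) = 0.02845 - 0.02821j  (running Σ = 0.00817 + 0.01098j)
  m=7: (0.08391 - 0.24250j) × (0.01496 - 0.04423j) = -0.00947 - 0.00734j  (running Σ = -0.00130 + 0.00364j)
  m=8: (0.13846 + 0.45983j) × (-0.00598 - 0.00643j) = 0.00213 - 0.00364j  (running Σ = 0.00083 - 0.00000j)
Accumulated sum 0.00083 - 0.00000j; after 4π/(2l+1) scaling, 0.00062 - 0.00000j ⇒ P_8 = 0.000615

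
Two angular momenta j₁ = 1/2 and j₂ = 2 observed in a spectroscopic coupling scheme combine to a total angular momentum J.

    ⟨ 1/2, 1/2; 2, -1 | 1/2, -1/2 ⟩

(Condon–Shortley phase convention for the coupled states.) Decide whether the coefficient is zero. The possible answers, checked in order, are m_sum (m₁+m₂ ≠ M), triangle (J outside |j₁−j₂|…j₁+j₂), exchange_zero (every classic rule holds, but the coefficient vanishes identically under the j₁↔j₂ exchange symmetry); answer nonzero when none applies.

triangle

m-sum: m₁+m₂ = 1/2+(-1) = -1/2, M = -1/2  ✓
triangle: need |j₁−j₂| ≤ J ≤ j₁+j₂, i.e. J ∈ [3/2, 5/2]; J = 1/2 is outside ✗ ⇒ coefficient is 0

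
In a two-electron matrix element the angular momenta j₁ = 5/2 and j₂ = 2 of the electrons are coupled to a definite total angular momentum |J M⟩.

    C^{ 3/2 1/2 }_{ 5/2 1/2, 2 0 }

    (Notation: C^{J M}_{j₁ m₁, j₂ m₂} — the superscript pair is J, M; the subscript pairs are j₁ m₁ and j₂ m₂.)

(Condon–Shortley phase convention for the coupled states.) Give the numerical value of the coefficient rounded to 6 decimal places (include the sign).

-0.239046

j₁+j₂−J=3  J+j₁−j₂=2  J−j₁+j₂=1  j₁+j₂+J+1=7
(j₁±m₁, j₂±m₂, J±M) = (3,2,2,2,2,1)
P² = 32/35
sum k=1..2:
  [1] −1/2 = -1/2
  [2] +1/4 = 1/4
S = -1/4
C² = P²·S² = 2/35 ; C = -0.239046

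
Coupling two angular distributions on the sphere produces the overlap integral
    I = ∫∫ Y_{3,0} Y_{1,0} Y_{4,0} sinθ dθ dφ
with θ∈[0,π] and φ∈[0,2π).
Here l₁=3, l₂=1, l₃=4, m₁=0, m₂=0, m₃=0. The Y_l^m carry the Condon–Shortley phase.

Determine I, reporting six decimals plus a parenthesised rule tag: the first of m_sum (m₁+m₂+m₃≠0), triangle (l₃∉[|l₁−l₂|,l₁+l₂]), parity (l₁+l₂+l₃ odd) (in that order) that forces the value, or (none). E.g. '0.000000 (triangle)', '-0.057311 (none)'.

m-sum 0 ✓  L=8 even ✓  2≤4≤4 ✓
Π(2lᵢ+1) = 7×3×9 = 189
triangle coeff Δ(3,1,4) = 1/252
Σ_t [0,0]: t=0:+1/36 = 1/36
(3j)²=4/63 [(3 1 4; 0 0 0)], sign=+1
(m-triple is (0,0,0) — same symbol as above.)
⇒ 4πI² = 16/21
I = (+1)√(16/21/(4π)) = 0.24623252
No selection rule forces the value: the integral is nonzero (none).

0.246233 (none)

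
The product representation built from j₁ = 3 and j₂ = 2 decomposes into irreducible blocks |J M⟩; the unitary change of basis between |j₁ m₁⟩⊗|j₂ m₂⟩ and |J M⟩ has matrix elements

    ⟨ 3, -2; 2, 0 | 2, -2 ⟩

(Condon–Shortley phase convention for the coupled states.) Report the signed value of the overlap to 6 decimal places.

triangle: 3!×3!×1!/8! = 36/40320
(j±m)!: 1!×5!×2!×2!×0!×4! = 11520
prefactor² = (2J+1)×Δ×N² = 360/7
  k=2: +1/(2!×1!×3!×0!×0!×1!) = 1/12
Σ = 1/12  ⇒  CG² = 360/7×(1/12)² = 5/14
CG = +√(5/14) = +0.597614

+√(5/14) ≈ +0.597614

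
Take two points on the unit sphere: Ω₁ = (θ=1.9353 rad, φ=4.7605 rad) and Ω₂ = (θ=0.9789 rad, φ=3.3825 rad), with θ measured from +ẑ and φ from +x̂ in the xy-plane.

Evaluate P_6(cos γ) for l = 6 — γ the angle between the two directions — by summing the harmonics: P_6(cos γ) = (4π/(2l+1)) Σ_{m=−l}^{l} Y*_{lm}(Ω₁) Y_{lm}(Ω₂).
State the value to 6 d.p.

Expand P_6 via completeness: Σ_{m} conj(Y_{6,m}) at Ω₁ times Y_{6,m} at Ω₂ —
  [-6]  conj(Y_{6,-6})(Ω₁) = (-0.308029, -0.091473) ; Y_{6,-6}(Ω₂) = (0.019730, -0.156569) ; Δ = (-0.020399, 0.046423)
  [-5]  conj(Y_{6,-5})(Ω₁) = (-0.101183, 0.412478) ; Y_{6,-5}(Ω₂) = (-0.131620, 0.343147) ; Δ = (-0.128223, -0.089011)
  [-4]  conj(Y_{6,-4})(Ω₁) = (0.106178, 0.020689) ; Y_{6,-4}(Ω₂) = (0.234062, -0.336921) ; Δ = (0.031823, -0.030931)
  [-3]  conj(Y_{6,-3})(Ω₁) = (-0.043640, 0.300257) ; Y_{6,-3}(Ω₂) = (-0.066089, 0.058284) ; Δ = (-0.014616, -0.022387)
  [-2]  conj(Y_{6,-2})(Ω₁) = (0.213525, 0.020609) ; Y_{6,-2}(Ω₂) = (-0.279368, 0.146087) ; Δ = (-0.062663, 0.025436)
  [-1]  conj(Y_{6,-1})(Ω₁) = (-0.011353, 0.235802) ; Y_{6,-1}(Ω₂) = (0.211360, -0.051927) ; Δ = (0.009845, 0.050429)
  [+0]  conj(Y_{6,0})(Ω₁) = (0.237145, -0.000000) ; Y_{6,0}(Ω₂) = (0.262504, 0.000000) ; Δ = (0.062252, 0.000000)
  [+1]  conj(Y_{6,1})(Ω₁) = (0.011353, 0.235802) ; Y_{6,1}(Ω₂) = (-0.211360, -0.051927) ; Δ = (0.009845, -0.050429)
  [+2]  conj(Y_{6,2})(Ω₁) = (0.213525, -0.020609) ; Y_{6,2}(Ω₂) = (-0.279368, -0.146087) ; Δ = (-0.062663, -0.025436)
  [+3]  conj(Y_{6,3})(Ω₁) = (0.043640, 0.300257) ; Y_{6,3}(Ω₂) = (0.066089, 0.058284) ; Δ = (-0.014616, 0.022387)
  [+4]  conj(Y_{6,4})(Ω₁) = (0.106178, -0.020689) ; Y_{6,4}(Ω₂) = (0.234062, 0.336921) ; Δ = (0.031823, 0.030931)
  [+5]  conj(Y_{6,5})(Ω₁) = (0.101183, 0.412478) ; Y_{6,5}(Ω₂) = (0.131620, 0.343147) ; Δ = (-0.128223, 0.089011)
  [+6]  conj(Y_{6,6})(Ω₁) = (-0.308029, 0.091473) ; Y_{6,6}(Ω₂) = (0.019730, 0.156569) ; Δ = (-0.020399, -0.046423)
Σ over m = (-0.306214, -0.000000); ×(4π/13) → (-0.296000, -0.000000). Real part: -0.296000

-0.296000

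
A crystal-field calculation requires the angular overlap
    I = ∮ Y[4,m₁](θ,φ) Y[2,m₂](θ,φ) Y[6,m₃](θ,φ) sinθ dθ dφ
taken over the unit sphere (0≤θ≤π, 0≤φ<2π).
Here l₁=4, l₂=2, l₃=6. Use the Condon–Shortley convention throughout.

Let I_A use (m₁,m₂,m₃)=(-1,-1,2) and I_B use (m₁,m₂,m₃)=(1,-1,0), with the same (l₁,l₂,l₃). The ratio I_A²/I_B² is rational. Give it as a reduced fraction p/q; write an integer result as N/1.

Same 4,2,6: normalisation and zero-m 3j drop out of the ratio.
A: Δ: 0! 8! 4! / 13! → 1/6435; sum: t=0:+1/4320 = 1/4320; 3j²(4 2 6; -1 -1 2) = Δ·Π!·Σ² = 224/6435  (sign +1)
B: Δ: 0! 8! 4! / 13! → 1/6435; sum: t=0:+1/4320 = 1/4320; 3j²(4 2 6; 1 -1 0) = Δ·Π!·Σ² = 8/429  (sign +1)
I_A²/I_B² = (224/6435)/(8/429) = 28/15

28/15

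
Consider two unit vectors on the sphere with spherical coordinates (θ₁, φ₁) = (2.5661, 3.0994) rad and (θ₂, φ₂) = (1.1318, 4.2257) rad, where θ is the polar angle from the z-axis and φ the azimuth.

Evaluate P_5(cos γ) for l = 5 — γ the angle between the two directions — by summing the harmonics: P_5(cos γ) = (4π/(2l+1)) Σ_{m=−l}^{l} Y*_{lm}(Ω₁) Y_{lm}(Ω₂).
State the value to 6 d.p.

Summing Y*_{l m}(θ₁,φ₁)·Y_{l m}(θ₂,φ₂) over m ∈ [−5, 5]; prefactor 4π/(2·5+1) = 1.142397:
  term(m=-5) = (0.004970, 0.003791)   from Y*(Ω₁)=(-0.021672, 0.004641), Y(Ω₂)=(-0.183448, -0.214230)
  term(m=-4) = (0.009307, -0.044275)   from Y*(Ω₁)=(-0.106497, 0.018146), Y(Ω₂)=(-0.153766, 0.389543)
  term(m=-3) = (-0.046431, 0.011230)   from Y*(Ω₁)=(-0.295102, 0.037554), Y(Ω₂)=(0.159595, -0.017744)
  term(m=-2) = (-0.079740, -0.098244)   from Y*(Ω₁)=(-0.466383, 0.039450), Y(Ω₂)=(0.152069, 0.223514)
  term(m=-1) = (-0.028397, 0.059622)   from Y*(Ω₁)=(-0.269723, 0.011387), Y(Ω₂)=(0.114411, -0.216220)
  term(m=+0) = (0.065819, 0.000000)   from Y*(Ω₁)=(0.300228, -0.000000), Y(Ω₂)=(0.219230, 0.000000)
  term(m=+1) = (-0.028397, -0.059622)   from Y*(Ω₁)=(0.269723, 0.011387), Y(Ω₂)=(-0.114411, -0.216220)
  term(m=+2) = (-0.079740, 0.098244)   from Y*(Ω₁)=(-0.466383, -0.039450), Y(Ω₂)=(0.152069, -0.223514)
  term(m=+3) = (-0.046431, -0.011230)   from Y*(Ω₁)=(0.295102, 0.037554), Y(Ω₂)=(-0.159595, -0.017744)
  term(m=+4) = (0.009307, 0.044275)   from Y*(Ω₁)=(-0.106497, -0.018146), Y(Ω₂)=(-0.153766, -0.389543)
  term(m=+5) = (0.004970, -0.003791)   from Y*(Ω₁)=(0.021672, 0.004641), Y(Ω₂)=(0.183448, -0.214230)
Total Σ_m = (-0.214762, 0.000000). Multiply by 1.142397: (-0.245344, 0.000000). P_5(cos γ) = -0.245344

-0.245344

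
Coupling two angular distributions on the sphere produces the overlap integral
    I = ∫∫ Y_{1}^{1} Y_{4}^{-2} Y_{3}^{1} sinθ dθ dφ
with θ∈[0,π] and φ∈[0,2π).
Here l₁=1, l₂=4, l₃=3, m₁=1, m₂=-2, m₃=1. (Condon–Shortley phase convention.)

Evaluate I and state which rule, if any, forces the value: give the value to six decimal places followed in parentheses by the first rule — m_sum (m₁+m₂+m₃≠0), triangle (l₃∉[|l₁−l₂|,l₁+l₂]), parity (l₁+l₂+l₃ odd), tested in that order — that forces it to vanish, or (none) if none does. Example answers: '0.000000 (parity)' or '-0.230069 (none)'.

0.238414 (none)

m-sum 0 ✓  L=8 even ✓  3≤3≤5 ✓
Π(2lᵢ+1) = 3×9×7 = 189
triangle coeff Δ(1,4,3) = 1/252
Σ_t [1,1]: t=1:−1/36 = -1/36
(3j)²=4/63 [(1 4 3; 0 0 0)], sign=+1
Σ_t [0,0]: t=0:+1/96 = 1/96
(3j)²=5/84 [(1 4 3; 1 -2 1)], sign=+1
⇒ 4πI² = 5/7
I = (+1)√(5/7/(4π)) = 0.23841361
No selection rule forces the value: the integral is nonzero (none).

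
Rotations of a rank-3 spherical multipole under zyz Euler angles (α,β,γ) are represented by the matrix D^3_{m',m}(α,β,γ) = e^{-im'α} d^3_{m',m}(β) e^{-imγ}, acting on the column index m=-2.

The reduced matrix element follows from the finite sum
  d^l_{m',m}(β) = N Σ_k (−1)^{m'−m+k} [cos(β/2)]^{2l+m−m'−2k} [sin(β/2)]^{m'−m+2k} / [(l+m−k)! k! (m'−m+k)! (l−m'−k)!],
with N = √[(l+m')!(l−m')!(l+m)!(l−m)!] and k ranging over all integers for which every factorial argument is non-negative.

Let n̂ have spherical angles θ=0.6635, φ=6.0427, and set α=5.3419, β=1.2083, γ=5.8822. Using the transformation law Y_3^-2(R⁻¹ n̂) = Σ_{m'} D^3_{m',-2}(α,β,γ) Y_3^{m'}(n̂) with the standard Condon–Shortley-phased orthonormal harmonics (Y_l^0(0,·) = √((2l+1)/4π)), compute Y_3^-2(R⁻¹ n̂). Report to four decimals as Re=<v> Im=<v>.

Need the full column D^3_{m',-2} for m'=−3..3 at α=5.3419, β=1.2083, γ=5.8822.
cos(β/2)=0.822985, sin(β/2)=0.568063
d^3_{-3,-2}: single k=1 term ⇒ +0.525330;  D = -0.464934+0.244557i
d^3_{-2,-2}: k∈[0..1] ⇒ +0.310708 -0.740169 = -0.429461;  D = +0.385380+0.189523i
d^3_{-1,-2}: k∈[0..1] ⇒ -0.678198 +0.646242 = -0.031956;  D = +0.005484+0.031482i
d^3_{0,-2}: k∈[0..1] ⇒ +0.810814 -0.386305 = +0.424510;  D = +0.295158-0.305107i
d^3_{1,-2}: k∈[0..1] ⇒ -0.646242 +0.153948 = -0.492294;  D = -0.487524-0.068362i
d^3_{2,-2}: k∈[0..1] ⇒ +0.352646 -0.033603 = +0.319043;  D = +0.150205+0.281473i
d^3_{3,-2}: single k=0 term ⇒ -0.119247;  D = +0.051985-0.107320i
Y_3^{m'}(θ=0.6635,φ=6.0427) and Σ D·Y over m':
  (-0.4649+0.2446i)·(+0.0732+0.0644i)  (+0.3854+0.1895i)·(+0.2708+0.1413i)  (+0.0055+0.0315i)·(+0.4066+0.0997i)  (+0.2952-0.3051i)·(+0.0304+0.0000i)  (-0.4875-0.0684i)·(-0.4066+0.0997i)  (+0.1502+0.2815i)·(+0.2708-0.1413i)  (+0.0520-0.1073i)·(-0.0732+0.0644i)
Y_3^-2(R⁻¹ n̂) = +0.324466+0.143170i

Re=0.3245 Im=0.1432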